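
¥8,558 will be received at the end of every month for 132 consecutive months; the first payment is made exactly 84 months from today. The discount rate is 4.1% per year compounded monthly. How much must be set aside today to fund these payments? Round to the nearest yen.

¥684,151

Ordinary annuity of 132 payments, first payment at period 84.
Periodic rate r = 0.041/12 per month; n is counted in months.
The ordinary-annuity PV formula values the stream one period before the first payment (period 83); discount that back 83 periods:
PV₀ = 8,558 × [1 − (1+r)^−132] / r × (1+r)^−83 = ¥684,151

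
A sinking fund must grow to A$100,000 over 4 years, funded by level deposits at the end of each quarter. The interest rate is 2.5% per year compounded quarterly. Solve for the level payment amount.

A$5,962.20

Level ordinary annuity; solve FV = PMT × [((1+r)^n − 1)/r] for PMT.
Periodic rate r = 0.025/4 per quarter; n is counted in quarters.
With n = 16: PMT = 100,000 / ([((1+r)^n − 1)/r]) = A$5,962.20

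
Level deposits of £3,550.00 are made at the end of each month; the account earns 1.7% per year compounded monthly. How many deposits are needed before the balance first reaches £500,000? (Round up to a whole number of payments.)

129 payments

Periodic rate r = 0.017/12 per month; n is counted in months.
Ordinary annuity FV: 500,000 = 3,550 × [((1+r)^n − 1)/r].
(1+r)^n = 1 + 500,000 × r / 3,550, so n = ln(1 + 500,000·r/3,550) / ln(1+r) = 128.51.
Round up to a whole number of payments: n = 129.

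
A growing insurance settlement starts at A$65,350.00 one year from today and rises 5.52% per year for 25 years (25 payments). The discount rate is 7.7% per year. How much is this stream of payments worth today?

Periodic rate r = 0.077 per year.
Growing ordinary annuity: PV = PMT₁ × [1 − ((1+g)/(1+r))^n] / (r − g) = 65,350 × [1 − ((1+0.0552)/(1+r))^25] / (r − 0.0552) = A$1,199,804.16.

A$1,199,804.16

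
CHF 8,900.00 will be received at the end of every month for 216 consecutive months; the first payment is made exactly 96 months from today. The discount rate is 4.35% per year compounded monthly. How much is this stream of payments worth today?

CHF 944,164.33

Ordinary annuity of 216 payments, first payment at period 96.
Periodic rate r = 0.0435/12 per month; n is counted in months.
The ordinary-annuity PV formula values the stream one period before the first payment (period 95); discount that back 95 periods:
PV₀ = 8,900 × [1 − (1+r)^−216] / r × (1+r)^−95 = CHF 944,164.33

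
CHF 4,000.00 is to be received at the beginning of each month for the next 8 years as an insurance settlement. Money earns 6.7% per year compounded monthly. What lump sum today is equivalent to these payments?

This is an annuity due: 96 payments of CHF 4,000.00 at the beginning of each month.
Periodic rate r = 0.067/12 per month; n is counted in months.
PV = PMT × [(1 − (1+r)^−n)/r] × (1+r) = 4,000 × [1 − (1+r)^−96] / r × (1+r) = CHF 298,284.14

CHF 298,284.14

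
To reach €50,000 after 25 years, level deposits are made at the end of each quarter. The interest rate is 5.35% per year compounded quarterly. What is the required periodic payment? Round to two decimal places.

€240.91

Level ordinary annuity; solve FV = PMT × [((1+r)^n − 1)/r] for PMT.
Periodic rate r = 0.0535/4 per quarter; n is counted in quarters.
With n = 100: PMT = 50,000 / ([((1+r)^n − 1)/r]) = €240.91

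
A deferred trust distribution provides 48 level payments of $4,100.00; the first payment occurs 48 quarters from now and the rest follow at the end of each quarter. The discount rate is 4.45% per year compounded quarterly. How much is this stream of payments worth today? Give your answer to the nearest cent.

Ordinary annuity of 48 payments, first payment at period 48.
Periodic rate r = 0.0445/4 per quarter; n is counted in quarters.
The ordinary-annuity PV formula values the stream one period before the first payment (period 47); discount that back 47 periods:
PV₀ = 4,100 × [1 − (1+r)^−48] / r × (1+r)^−47 = $90,275.00

$90,275.00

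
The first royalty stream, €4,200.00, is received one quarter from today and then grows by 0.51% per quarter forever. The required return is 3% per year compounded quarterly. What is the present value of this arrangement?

Periodic rate r = 0.03/4 per quarter.
Growing perpetuity (Gordon): PV = PMT₁ / (r − g) = 4,200 / (r − 0.0051) = €1,750,000.00.

€1,750,000.00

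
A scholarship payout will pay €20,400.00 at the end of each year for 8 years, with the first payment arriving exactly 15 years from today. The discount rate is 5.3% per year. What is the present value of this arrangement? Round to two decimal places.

€63,216.64

Ordinary annuity of 8 payments, first payment at period 15.
Periodic rate r = 0.053 per year.
The ordinary-annuity PV formula values the stream one period before the first payment (period 14); discount that back 14 periods:
PV₀ = 20,400 × [1 − (1+r)^−8] / r × (1+r)^−14 = €63,216.64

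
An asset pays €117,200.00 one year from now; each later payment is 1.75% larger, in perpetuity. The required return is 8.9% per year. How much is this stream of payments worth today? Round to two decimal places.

€1,639,160.84

Periodic rate r = 0.089 per year.
Growing perpetuity (Gordon): PV = PMT₁ / (r − g) = 117,200 / (r − 0.0175) = €1,639,160.84.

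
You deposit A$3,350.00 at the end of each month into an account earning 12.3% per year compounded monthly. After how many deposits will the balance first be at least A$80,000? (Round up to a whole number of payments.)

Periodic rate r = 0.123/12 per month; n is counted in months.
Ordinary annuity FV: 80,000 = 3,350 × [((1+r)^n − 1)/r].
(1+r)^n = 1 + 80,000 × r / 3,350, so n = ln(1 + 80,000·r/3,350) / ln(1+r) = 21.47.
Round up to a whole number of payments: n = 22.

22 payments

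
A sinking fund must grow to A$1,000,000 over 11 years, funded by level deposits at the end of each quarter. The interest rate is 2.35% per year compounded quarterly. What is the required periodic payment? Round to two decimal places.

Level ordinary annuity; solve FV = PMT × [((1+r)^n − 1)/r] for PMT.
Periodic rate r = 0.0235/4 per quarter; n is counted in quarters.
With n = 44: PMT = 1,000,000 / ([((1+r)^n − 1)/r]) = A$19,982.52

A$19,982.52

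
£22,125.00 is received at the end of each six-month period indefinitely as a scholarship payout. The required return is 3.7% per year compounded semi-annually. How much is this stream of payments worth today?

Periodic rate r = 0.037/2 per half-year.
Level perpetuity: PV = PMT / r = 22,125 / (0.037/2) = £1,195,945.95.

£1,195,945.95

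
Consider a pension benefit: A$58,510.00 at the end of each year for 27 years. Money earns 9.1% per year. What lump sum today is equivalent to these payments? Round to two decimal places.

This is an ordinary annuity: 27 payments of A$58,510.00 at the end of each year.
Periodic rate r = 0.091 per year.
PV = PMT × [(1 − (1+r)^−n)/r] = 58,510 × [1 − (1+r)^−27] / r = A$581,743.21

A$581,743.21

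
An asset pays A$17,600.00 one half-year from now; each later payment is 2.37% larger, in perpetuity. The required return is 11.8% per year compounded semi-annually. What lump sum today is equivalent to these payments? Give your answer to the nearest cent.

A$498,583.57

Periodic rate r = 0.118/2 per half-year.
Growing perpetuity (Gordon): PV = PMT₁ / (r − g) = 17,600 / (r − 0.0237) = A$498,583.57.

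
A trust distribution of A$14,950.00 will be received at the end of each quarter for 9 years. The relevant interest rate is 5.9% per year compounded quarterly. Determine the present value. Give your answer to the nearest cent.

A$415,253.80

This is an ordinary annuity: 36 payments of A$14,950.00 at the end of each quarter.
Periodic rate r = 0.059/4 per quarter; n is counted in quarters.
PV = PMT × [(1 − (1+r)^−n)/r] = 14,950 × [1 − (1+r)^−36] / r = A$415,253.80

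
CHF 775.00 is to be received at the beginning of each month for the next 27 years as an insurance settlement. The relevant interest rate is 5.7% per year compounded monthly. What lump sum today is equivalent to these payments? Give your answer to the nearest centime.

CHF 128,625.21

This is an annuity due: 324 payments of CHF 775.00 at the beginning of each month.
Periodic rate r = 0.057/12 per month; n is counted in months.
PV = PMT × [(1 − (1+r)^−n)/r] × (1+r) = 775 × [1 − (1+r)^−324] / r × (1+r) = CHF 128,625.21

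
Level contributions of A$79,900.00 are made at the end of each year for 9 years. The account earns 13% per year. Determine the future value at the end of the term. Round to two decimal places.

This is an ordinary annuity: 9 deposits of A$79,900.00 at the end of each year.
Periodic rate r = 0.13 per year.
FV = PMT × [((1+r)^n − 1)/r] = 79,900 × [(1+r)^9 − 1] / r = A$1,231,715.01

A$1,231,715.01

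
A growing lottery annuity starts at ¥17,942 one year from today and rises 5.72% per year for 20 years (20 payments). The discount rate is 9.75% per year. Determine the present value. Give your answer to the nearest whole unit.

Periodic rate r = 0.0975 per year.
Growing ordinary annuity: PV = PMT₁ × [1 − ((1+g)/(1+r))^n] / (r − g) = 17,942 × [1 − ((1+0.0572)/(1+r))^20] / (r − 0.0572) = ¥234,533.

¥234,533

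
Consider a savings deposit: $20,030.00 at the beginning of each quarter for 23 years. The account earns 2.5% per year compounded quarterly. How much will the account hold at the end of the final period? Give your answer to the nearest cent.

$2,495,867.92

This is an annuity due: 92 deposits of $20,030.00 at the beginning of each quarter.
Periodic rate r = 0.025/4 per quarter; n is counted in quarters.
FV = PMT × [((1+r)^n − 1)/r] × (1+r) = 20,030 × [(1+r)^92 − 1] / r × (1+r) = $2,495,867.92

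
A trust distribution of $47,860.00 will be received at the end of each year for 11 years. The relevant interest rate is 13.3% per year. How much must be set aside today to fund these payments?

$268,734.17

This is an ordinary annuity: 11 payments of $47,860.00 at the end of each year.
Periodic rate r = 0.133 per year.
PV = PMT × [(1 − (1+r)^−n)/r] = 47,860 × [1 − (1+r)^−11] / r = $268,734.17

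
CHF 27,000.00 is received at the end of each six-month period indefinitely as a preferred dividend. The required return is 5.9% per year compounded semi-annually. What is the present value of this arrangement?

CHF 915,254.24

Periodic rate r = 0.059/2 per half-year.
Level perpetuity: PV = PMT / r = 27,000 / (0.059/2) = CHF 915,254.24.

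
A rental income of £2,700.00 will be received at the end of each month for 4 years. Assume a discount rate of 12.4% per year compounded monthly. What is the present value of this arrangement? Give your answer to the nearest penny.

This is an ordinary annuity: 48 payments of £2,700.00 at the end of each month.
Periodic rate r = 0.124/12 per month; n is counted in months.
PV = PMT × [(1 − (1+r)^−n)/r] = 2,700 × [1 − (1+r)^−48] / r = £101,769.05

£101,769.05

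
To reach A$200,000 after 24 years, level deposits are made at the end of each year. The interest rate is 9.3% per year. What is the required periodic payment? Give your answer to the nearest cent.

A$2,496.47

Level ordinary annuity; solve FV = PMT × [((1+r)^n − 1)/r] for PMT.
Periodic rate r = 0.093 per year.
With n = 24: PMT = 200,000 / ([((1+r)^n − 1)/r]) = A$2,496.47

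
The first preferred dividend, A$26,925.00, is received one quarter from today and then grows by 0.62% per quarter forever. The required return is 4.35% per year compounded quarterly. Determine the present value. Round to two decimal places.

A$5,759,358.29

Periodic rate r = 0.0435/4 per quarter.
Growing perpetuity (Gordon): PV = PMT₁ / (r − g) = 26,925 / (r − 0.0062) = A$5,759,358.29.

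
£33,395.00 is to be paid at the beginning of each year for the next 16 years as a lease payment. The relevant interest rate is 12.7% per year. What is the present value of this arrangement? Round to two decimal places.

This is an annuity due: 16 payments of £33,395.00 at the beginning of each year.
Periodic rate r = 0.127 per year.
PV = PMT × [(1 − (1+r)^−n)/r] × (1+r) = 33,395 × [1 − (1+r)^−16] / r × (1+r) = £252,593.63

£252,593.63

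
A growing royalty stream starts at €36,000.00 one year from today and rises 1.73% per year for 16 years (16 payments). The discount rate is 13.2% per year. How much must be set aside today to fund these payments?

€257,057.98

Periodic rate r = 0.132 per year.
Growing ordinary annuity: PV = PMT₁ × [1 − ((1+g)/(1+r))^n] / (r − g) = 36,000 × [1 − ((1+0.0173)/(1+r))^16] / (r − 0.0173) = €257,057.98.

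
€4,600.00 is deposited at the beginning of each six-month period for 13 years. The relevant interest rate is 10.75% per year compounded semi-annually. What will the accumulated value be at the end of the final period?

This is an annuity due: 26 deposits of €4,600.00 at the beginning of each six-month period.
Periodic rate r = 0.1075/2 per half-year; n is counted in half-years.
FV = PMT × [((1+r)^n − 1)/r] × (1+r) = 4,600 × [(1+r)^26 − 1] / r × (1+r) = €261,617.30

€261,617.30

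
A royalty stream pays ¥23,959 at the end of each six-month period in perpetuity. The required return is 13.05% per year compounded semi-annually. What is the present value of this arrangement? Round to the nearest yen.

Periodic rate r = 0.1305/2 per half-year.
Level perpetuity: PV = PMT / r = 23,959 / (0.1305/2) = ¥367,188.

¥367,188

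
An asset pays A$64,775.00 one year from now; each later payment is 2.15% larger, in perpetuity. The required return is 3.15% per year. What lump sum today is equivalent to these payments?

Periodic rate r = 0.0315 per year.
Growing perpetuity (Gordon): PV = PMT₁ / (r − g) = 64,775 / (r − 0.0215) = A$6,477,500.00.

A$6,477,500.00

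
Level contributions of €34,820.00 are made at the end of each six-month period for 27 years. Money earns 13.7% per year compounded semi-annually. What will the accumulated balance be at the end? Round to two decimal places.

This is an ordinary annuity: 54 deposits of €34,820.00 at the end of each six-month period.
Periodic rate r = 0.137/2 per half-year; n is counted in half-years.
FV = PMT × [((1+r)^n − 1)/r] = 34,820 × [(1+r)^54 − 1] / r = €17,687,121.52

€17,687,121.52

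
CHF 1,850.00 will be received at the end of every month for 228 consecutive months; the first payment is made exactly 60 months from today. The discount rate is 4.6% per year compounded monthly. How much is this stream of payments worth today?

Ordinary annuity of 228 payments, first payment at period 60.
Periodic rate r = 0.046/12 per month; n is counted in months.
The ordinary-annuity PV formula values the stream one period before the first payment (period 59); discount that back 59 periods:
PV₀ = 1,850 × [1 − (1+r)^−228] / r × (1+r)^−59 = CHF 224,130.11

CHF 224,130.11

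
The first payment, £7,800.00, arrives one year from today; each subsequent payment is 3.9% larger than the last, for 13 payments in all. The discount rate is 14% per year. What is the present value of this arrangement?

£54,106.42

Periodic rate r = 0.14 per year.
Growing ordinary annuity: PV = PMT₁ × [1 − ((1+g)/(1+r))^n] / (r − g) = 7,800 × [1 − ((1+0.039)/(1+r))^13] / (r − 0.039) = £54,106.42.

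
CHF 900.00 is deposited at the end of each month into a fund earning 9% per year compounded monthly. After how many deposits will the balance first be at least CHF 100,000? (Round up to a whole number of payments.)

82 payments

Periodic rate r = 0.09/12 per month; n is counted in months.
Ordinary annuity FV: 100,000 = 900 × [((1+r)^n − 1)/r].
(1+r)^n = 1 + 100,000 × r / 900, so n = ln(1 + 100,000·r/900) / ln(1+r) = 81.12.
Round up to a whole number of payments: n = 82.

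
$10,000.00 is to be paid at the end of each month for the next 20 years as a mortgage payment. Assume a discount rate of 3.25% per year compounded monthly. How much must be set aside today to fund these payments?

This is an ordinary annuity: 240 payments of $10,000.00 at the end of each month.
Periodic rate r = 0.0325/12 per month; n is counted in months.
PV = PMT × [(1 − (1+r)^−n)/r] = 10,000 × [1 − (1+r)^−240] / r = $1,763,059.72

$1,763,059.72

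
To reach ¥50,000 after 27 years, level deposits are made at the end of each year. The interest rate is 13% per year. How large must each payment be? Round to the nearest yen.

¥249

Level ordinary annuity; solve FV = PMT × [((1+r)^n − 1)/r] for PMT.
Periodic rate r = 0.13 per year.
With n = 27: PMT = 50,000 / ([((1+r)^n − 1)/r]) = ¥249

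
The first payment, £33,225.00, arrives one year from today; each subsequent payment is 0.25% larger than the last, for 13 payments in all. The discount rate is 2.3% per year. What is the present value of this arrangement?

£374,999.06

Periodic rate r = 0.023 per year.
Growing ordinary annuity: PV = PMT₁ × [1 − ((1+g)/(1+r))^n] / (r − g) = 33,225 × [1 − ((1+0.0025)/(1+r))^13] / (r − 0.0025) = £374,999.06.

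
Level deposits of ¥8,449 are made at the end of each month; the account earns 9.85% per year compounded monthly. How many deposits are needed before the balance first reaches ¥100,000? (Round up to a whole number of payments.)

Periodic rate r = 0.0985/12 per month; n is counted in months.
Ordinary annuity FV: 100,000 = 8,449 × [((1+r)^n − 1)/r].
(1+r)^n = 1 + 100,000 × r / 8,449, so n = ln(1 + 100,000·r/8,449) / ln(1+r) = 11.34.
Round up to a whole number of payments: n = 12.

12 payments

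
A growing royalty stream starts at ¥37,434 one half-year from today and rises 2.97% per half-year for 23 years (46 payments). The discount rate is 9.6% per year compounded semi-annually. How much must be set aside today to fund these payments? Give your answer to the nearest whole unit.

¥1,135,893

Periodic rate r = 0.096/2 per half-year; n is counted in half-years.
Growing ordinary annuity: PV = PMT₁ × [1 − ((1+g)/(1+r))^n] / (r − g) = 37,434 × [1 − ((1+0.0297)/(1+r))^46] / (r − 0.0297) = ¥1,135,893.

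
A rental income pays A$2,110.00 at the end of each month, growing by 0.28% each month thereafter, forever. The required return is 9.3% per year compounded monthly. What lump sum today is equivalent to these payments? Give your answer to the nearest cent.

Periodic rate r = 0.093/12 per month.
Growing perpetuity (Gordon): PV = PMT₁ / (r − g) = 2,110 / (r − 0.0028) = A$426,262.63.

A$426,262.63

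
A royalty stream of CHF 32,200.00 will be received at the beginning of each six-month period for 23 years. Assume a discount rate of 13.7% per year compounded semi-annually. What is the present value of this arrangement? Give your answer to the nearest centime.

This is an annuity due: 46 payments of CHF 32,200.00 at the beginning of each six-month period.
Periodic rate r = 0.137/2 per half-year; n is counted in half-years.
PV = PMT × [(1 − (1+r)^−n)/r] × (1+r) = 32,200 × [1 − (1+r)^−46] / r × (1+r) = CHF 478,432.70

CHF 478,432.70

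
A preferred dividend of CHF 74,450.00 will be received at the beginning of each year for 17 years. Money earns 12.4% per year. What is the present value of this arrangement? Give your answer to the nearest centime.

CHF 582,344.64

This is an annuity due: 17 payments of CHF 74,450.00 at the beginning of each year.
Periodic rate r = 0.124 per year.
PV = PMT × [(1 − (1+r)^−n)/r] × (1+r) = 74,450 × [1 − (1+r)^−17] / r × (1+r) = CHF 582,344.64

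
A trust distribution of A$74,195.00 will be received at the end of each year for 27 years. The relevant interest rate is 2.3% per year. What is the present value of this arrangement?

This is an ordinary annuity: 27 payments of A$74,195.00 at the end of each year.
Periodic rate r = 0.023 per year.
PV = PMT × [(1 − (1+r)^−n)/r] = 74,195 × [1 − (1+r)^−27] / r = A$1,480,028.55

A$1,480,028.55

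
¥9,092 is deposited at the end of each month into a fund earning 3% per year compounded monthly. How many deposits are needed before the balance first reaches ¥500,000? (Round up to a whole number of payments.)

52 payments

Periodic rate r = 0.03/12 per month; n is counted in months.
Ordinary annuity FV: 500,000 = 9,092 × [((1+r)^n − 1)/r].
(1+r)^n = 1 + 500,000 × r / 9,092, so n = ln(1 + 500,000·r/9,092) / ln(1+r) = 51.59.
Round up to a whole number of payments: n = 52.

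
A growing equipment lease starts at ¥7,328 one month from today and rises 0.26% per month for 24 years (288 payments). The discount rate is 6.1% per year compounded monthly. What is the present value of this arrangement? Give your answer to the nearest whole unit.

¥1,503,662

Periodic rate r = 0.061/12 per month; n is counted in months.
Growing ordinary annuity: PV = PMT₁ × [1 − ((1+g)/(1+r))^n] / (r − g) = 7,328 × [1 − ((1+0.0026)/(1+r))^288] / (r − 0.0026) = ¥1,503,662.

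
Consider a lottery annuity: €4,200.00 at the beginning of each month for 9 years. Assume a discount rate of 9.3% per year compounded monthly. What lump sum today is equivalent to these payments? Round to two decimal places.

This is an annuity due: 108 payments of €4,200.00 at the beginning of each month.
Periodic rate r = 0.093/12 per month; n is counted in months.
PV = PMT × [(1 − (1+r)^−n)/r] × (1+r) = 4,200 × [1 − (1+r)^−108] / r × (1+r) = €308,890.38

€308,890.38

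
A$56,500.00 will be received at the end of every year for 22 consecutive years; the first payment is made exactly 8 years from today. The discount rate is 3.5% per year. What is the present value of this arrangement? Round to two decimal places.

Ordinary annuity of 22 payments, first payment at period 8.
Periodic rate r = 0.035 per year.
The ordinary-annuity PV formula values the stream one period before the first payment (period 7); discount that back 7 periods:
PV₀ = 56,500 × [1 − (1+r)^−22] / r × (1+r)^−7 = A$673,549.10

A$673,549.10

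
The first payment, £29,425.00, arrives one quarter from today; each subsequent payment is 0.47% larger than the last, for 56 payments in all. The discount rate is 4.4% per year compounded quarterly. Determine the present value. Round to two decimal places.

Periodic rate r = 0.044/4 per quarter; n is counted in quarters.
Growing ordinary annuity: PV = PMT₁ × [1 − ((1+g)/(1+r))^n] / (r − g) = 29,425 × [1 − ((1+0.0047)/(1+r))^56] / (r − 0.0047) = £1,379,469.32.

£1,379,469.32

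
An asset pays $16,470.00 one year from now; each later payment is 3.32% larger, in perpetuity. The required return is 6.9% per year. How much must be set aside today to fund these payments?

Periodic rate r = 0.069 per year.
Growing perpetuity (Gordon): PV = PMT₁ / (r − g) = 16,470 / (r − 0.0332) = $460,055.87.

$460,055.87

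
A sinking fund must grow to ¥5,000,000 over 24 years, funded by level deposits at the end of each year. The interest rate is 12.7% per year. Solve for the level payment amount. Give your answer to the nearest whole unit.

¥38,191

Level ordinary annuity; solve FV = PMT × [((1+r)^n − 1)/r] for PMT.
Periodic rate r = 0.127 per year.
With n = 24: PMT = 5,000,000 / ([((1+r)^n − 1)/r]) = ¥38,191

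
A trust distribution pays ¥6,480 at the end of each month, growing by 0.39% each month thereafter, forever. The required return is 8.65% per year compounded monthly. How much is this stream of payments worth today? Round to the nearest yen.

Periodic rate r = 0.0865/12 per month.
Growing perpetuity (Gordon): PV = PMT₁ / (r − g) = 6,480 / (r − 0.0039) = ¥1,958,690.

¥1,958,690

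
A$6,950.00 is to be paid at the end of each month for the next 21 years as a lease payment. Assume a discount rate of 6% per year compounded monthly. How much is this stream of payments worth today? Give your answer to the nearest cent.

This is an ordinary annuity: 252 payments of A$6,950.00 at the end of each month.
Periodic rate r = 0.06/12 per month; n is counted in months.
PV = PMT × [(1 − (1+r)^−n)/r] = 6,950 × [1 − (1+r)^−252] / r = A$994,481.10

A$994,481.10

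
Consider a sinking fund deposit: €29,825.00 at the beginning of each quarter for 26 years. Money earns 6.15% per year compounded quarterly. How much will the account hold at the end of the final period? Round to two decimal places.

€7,658,519.43

This is an annuity due: 104 deposits of €29,825.00 at the beginning of each quarter.
Periodic rate r = 0.0615/4 per quarter; n is counted in quarters.
FV = PMT × [((1+r)^n − 1)/r] × (1+r) = 29,825 × [(1+r)^104 − 1] / r × (1+r) = €7,658,519.43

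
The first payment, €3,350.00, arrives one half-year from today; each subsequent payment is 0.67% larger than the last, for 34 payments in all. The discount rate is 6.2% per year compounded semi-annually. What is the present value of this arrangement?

€76,590.31

Periodic rate r = 0.062/2 per half-year; n is counted in half-years.
Growing ordinary annuity: PV = PMT₁ × [1 − ((1+g)/(1+r))^n] / (r − g) = 3,350 × [1 − ((1+0.0067)/(1+r))^34] / (r − 0.0067) = €76,590.31.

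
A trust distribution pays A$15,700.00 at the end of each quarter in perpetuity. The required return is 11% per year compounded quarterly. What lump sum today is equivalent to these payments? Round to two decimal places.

A$570,909.09

Periodic rate r = 0.11/4 per quarter.
Level perpetuity: PV = PMT / r = 15,700 / (0.11/4) = A$570,909.09.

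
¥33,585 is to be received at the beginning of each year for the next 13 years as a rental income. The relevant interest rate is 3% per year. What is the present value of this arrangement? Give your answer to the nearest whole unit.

This is an annuity due: 13 payments of ¥33,585 at the beginning of each year.
Periodic rate r = 0.03 per year.
PV = PMT × [(1 − (1+r)^−n)/r] × (1+r) = 33,585 × [1 − (1+r)^−13] / r × (1+r) = ¥367,890

¥367,890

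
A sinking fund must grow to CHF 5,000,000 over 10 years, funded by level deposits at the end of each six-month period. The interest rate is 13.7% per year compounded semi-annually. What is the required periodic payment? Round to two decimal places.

CHF 123,976.45

Level ordinary annuity; solve FV = PMT × [((1+r)^n − 1)/r] for PMT.
Periodic rate r = 0.137/2 per half-year; n is counted in half-years.
With n = 20: PMT = 5,000,000 / ([((1+r)^n − 1)/r]) = CHF 123,976.45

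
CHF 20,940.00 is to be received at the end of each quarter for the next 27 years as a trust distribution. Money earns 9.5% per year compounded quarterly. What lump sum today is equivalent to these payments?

This is an ordinary annuity: 108 payments of CHF 20,940.00 at the end of each quarter.
Periodic rate r = 0.095/4 per quarter; n is counted in quarters.
PV = PMT × [(1 − (1+r)^−n)/r] = 20,940 × [1 − (1+r)^−108] / r = CHF 811,801.42

CHF 811,801.42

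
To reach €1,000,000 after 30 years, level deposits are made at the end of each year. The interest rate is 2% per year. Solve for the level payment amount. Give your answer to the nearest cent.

Level ordinary annuity; solve FV = PMT × [((1+r)^n − 1)/r] for PMT.
Periodic rate r = 0.02 per year.
With n = 30: PMT = 1,000,000 / ([((1+r)^n − 1)/r]) = €24,649.92

€24,649.92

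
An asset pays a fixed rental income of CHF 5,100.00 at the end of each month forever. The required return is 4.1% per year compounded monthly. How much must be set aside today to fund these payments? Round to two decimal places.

Periodic rate r = 0.041/12 per month.
Level perpetuity: PV = PMT / r = 5,100 / (0.041/12) = CHF 1,492,682.93.

CHF 1,492,682.93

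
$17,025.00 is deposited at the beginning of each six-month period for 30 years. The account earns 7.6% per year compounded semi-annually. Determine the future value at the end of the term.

$3,893,499.24

This is an annuity due: 60 deposits of $17,025.00 at the beginning of each six-month period.
Periodic rate r = 0.076/2 per half-year; n is counted in half-years.
FV = PMT × [((1+r)^n − 1)/r] × (1+r) = 17,025 × [(1+r)^60 − 1] / r × (1+r) = $3,893,499.24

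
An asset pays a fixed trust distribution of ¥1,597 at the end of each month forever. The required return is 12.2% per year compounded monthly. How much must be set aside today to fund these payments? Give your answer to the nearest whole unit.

Periodic rate r = 0.122/12 per month.
Level perpetuity: PV = PMT / r = 1,597 / (0.122/12) = ¥157,082.

¥157,082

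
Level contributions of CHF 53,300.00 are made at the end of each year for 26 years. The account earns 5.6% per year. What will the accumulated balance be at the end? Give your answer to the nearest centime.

CHF 2,972,865.39

This is an ordinary annuity: 26 deposits of CHF 53,300.00 at the end of each year.
Periodic rate r = 0.056 per year.
FV = PMT × [((1+r)^n − 1)/r] = 53,300 × [(1+r)^26 − 1] / r = CHF 2,972,865.39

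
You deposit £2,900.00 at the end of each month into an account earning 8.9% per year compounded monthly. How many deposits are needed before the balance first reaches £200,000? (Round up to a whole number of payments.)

Periodic rate r = 0.089/12 per month; n is counted in months.
Ordinary annuity FV: 200,000 = 2,900 × [((1+r)^n − 1)/r].
(1+r)^n = 1 + 200,000 × r / 2,900, so n = ln(1 + 200,000·r/2,900) / ln(1+r) = 55.91.
Round up to a whole number of payments: n = 56.

56 payments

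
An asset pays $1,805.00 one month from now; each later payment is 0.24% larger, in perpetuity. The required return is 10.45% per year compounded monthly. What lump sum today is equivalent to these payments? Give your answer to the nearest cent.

$286,129.46

Periodic rate r = 0.1045/12 per month.
Growing perpetuity (Gordon): PV = PMT₁ / (r − g) = 1,805 / (r − 0.0024) = $286,129.46.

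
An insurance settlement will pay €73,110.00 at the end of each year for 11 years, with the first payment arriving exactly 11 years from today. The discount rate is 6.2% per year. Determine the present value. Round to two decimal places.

€312,756.22

Ordinary annuity of 11 payments, first payment at period 11.
Periodic rate r = 0.062 per year.
The ordinary-annuity PV formula values the stream one period before the first payment (period 10); discount that back 10 periods:
PV₀ = 73,110 × [1 − (1+r)^−11] / r × (1+r)^−10 = €312,756.22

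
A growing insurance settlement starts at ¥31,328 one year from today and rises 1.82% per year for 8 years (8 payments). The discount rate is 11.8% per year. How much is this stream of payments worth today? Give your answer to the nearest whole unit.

¥165,337

Periodic rate r = 0.118 per year.
Growing ordinary annuity: PV = PMT₁ × [1 − ((1+g)/(1+r))^n] / (r − g) = 31,328 × [1 − ((1+0.0182)/(1+r))^8] / (r − 0.0182) = ¥165,337.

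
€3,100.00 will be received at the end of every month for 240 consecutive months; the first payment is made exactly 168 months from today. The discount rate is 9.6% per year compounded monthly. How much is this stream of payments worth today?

€87,284.96

Ordinary annuity of 240 payments, first payment at period 168.
Periodic rate r = 0.096/12 per month; n is counted in months.
The ordinary-annuity PV formula values the stream one period before the first payment (period 167); discount that back 167 periods:
PV₀ = 3,100 × [1 − (1+r)^−240] / r × (1+r)^−167 = €87,284.96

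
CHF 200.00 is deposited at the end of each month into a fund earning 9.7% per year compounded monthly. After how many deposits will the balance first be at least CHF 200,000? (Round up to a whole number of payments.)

275 payments

Periodic rate r = 0.097/12 per month; n is counted in months.
Ordinary annuity FV: 200,000 = 200 × [((1+r)^n − 1)/r].
(1+r)^n = 1 + 200,000 × r / 200, so n = ln(1 + 200,000·r/200) / ln(1+r) = 274.06.
Round up to a whole number of payments: n = 275.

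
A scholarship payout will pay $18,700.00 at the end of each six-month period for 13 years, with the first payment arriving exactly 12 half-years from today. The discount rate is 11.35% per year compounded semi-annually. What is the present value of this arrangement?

Ordinary annuity of 26 payments, first payment at period 12.
Periodic rate r = 0.1135/2 per half-year; n is counted in half-years.
The ordinary-annuity PV formula values the stream one period before the first payment (period 11); discount that back 11 periods:
PV₀ = 18,700 × [1 − (1+r)^−26] / r × (1+r)^−11 = $136,801.48

$136,801.48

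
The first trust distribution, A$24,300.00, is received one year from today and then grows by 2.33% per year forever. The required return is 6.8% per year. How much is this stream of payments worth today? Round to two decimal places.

A$543,624.16

Periodic rate r = 0.068 per year.
Growing perpetuity (Gordon): PV = PMT₁ / (r − g) = 24,300 / (r − 0.0233) = A$543,624.16.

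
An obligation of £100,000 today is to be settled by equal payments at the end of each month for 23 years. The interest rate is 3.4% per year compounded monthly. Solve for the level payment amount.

Level ordinary annuity; solve PV = PMT × [(1 − (1+r)^−n)/r] for PMT.
Periodic rate r = 0.034/12 per month; n is counted in months.
With n = 276: PMT = 100,000 / ([(1 − (1+r)^−n)/r]) = £522.75

£522.75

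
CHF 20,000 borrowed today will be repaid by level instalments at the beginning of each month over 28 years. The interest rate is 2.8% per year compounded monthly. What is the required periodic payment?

CHF 85.74

Level annuity due; solve PV = PMT × [(1 − (1+r)^−n)/r] × (1+r) for PMT.
Periodic rate r = 0.028/12 per month; n is counted in months.
With n = 336: PMT = 20,000 / ([(1 − (1+r)^−n)/r] × (1+r)) = CHF 85.74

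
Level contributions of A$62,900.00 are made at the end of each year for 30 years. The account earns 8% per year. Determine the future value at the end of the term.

A$7,125,513.98

This is an ordinary annuity: 30 deposits of A$62,900.00 at the end of each year.
Periodic rate r = 0.08 per year.
FV = PMT × [((1+r)^n − 1)/r] = 62,900 × [(1+r)^30 − 1] / r = A$7,125,513.98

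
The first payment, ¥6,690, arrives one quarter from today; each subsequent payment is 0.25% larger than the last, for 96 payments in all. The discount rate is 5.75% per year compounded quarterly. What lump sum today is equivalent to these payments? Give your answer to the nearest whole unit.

Periodic rate r = 0.0575/4 per quarter; n is counted in quarters.
Growing ordinary annuity: PV = PMT₁ × [1 − ((1+g)/(1+r))^n] / (r − g) = 6,690 × [1 − ((1+0.0025)/(1+r))^96] / (r − 0.0025) = ¥381,468.

¥381,468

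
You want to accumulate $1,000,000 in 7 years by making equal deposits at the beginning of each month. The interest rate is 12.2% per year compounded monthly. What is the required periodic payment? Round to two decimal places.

$7,516.78

Level annuity due; solve FV = PMT × [((1+r)^n − 1)/r] × (1+r) for PMT.
Periodic rate r = 0.122/12 per month; n is counted in months.
With n = 84: PMT = 1,000,000 / ([((1+r)^n − 1)/r] × (1+r)) = $7,516.78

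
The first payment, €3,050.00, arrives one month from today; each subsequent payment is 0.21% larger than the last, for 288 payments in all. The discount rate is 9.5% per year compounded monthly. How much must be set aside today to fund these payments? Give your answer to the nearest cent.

€425,336.18

Periodic rate r = 0.095/12 per month; n is counted in months.
Growing ordinary annuity: PV = PMT₁ × [1 − ((1+g)/(1+r))^n] / (r − g) = 3,050 × [1 − ((1+0.0021)/(1+r))^288] / (r − 0.0021) = €425,336.18.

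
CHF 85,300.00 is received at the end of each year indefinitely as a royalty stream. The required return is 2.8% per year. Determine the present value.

CHF 3,046,428.57

Periodic rate r = 0.028 per year.
Level perpetuity: PV = PMT / r = 85,300 / (0.028) = CHF 3,046,428.57.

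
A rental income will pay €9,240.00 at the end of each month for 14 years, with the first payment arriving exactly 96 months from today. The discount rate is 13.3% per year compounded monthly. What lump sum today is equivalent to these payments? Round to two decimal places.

€246,654.35

Ordinary annuity of 168 payments, first payment at period 96.
Periodic rate r = 0.133/12 per month; n is counted in months.
The ordinary-annuity PV formula values the stream one period before the first payment (period 95); discount that back 95 periods:
PV₀ = 9,240 × [1 − (1+r)^−168] / r × (1+r)^−95 = €246,654.35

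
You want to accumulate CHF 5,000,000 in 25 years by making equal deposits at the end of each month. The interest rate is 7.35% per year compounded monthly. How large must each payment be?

CHF 5,838.10

Level ordinary annuity; solve FV = PMT × [((1+r)^n − 1)/r] for PMT.
Periodic rate r = 0.0735/12 per month; n is counted in months.
With n = 300: PMT = 5,000,000 / ([((1+r)^n − 1)/r]) = CHF 5,838.10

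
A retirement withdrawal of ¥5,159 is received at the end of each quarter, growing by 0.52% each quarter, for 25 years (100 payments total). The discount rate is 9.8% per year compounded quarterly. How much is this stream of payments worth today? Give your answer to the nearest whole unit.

Periodic rate r = 0.098/4 per quarter; n is counted in quarters.
Growing ordinary annuity: PV = PMT₁ × [1 − ((1+g)/(1+r))^n] / (r − g) = 5,159 × [1 − ((1+0.0052)/(1+r))^100] / (r − 0.0052) = ¥227,398.

¥227,398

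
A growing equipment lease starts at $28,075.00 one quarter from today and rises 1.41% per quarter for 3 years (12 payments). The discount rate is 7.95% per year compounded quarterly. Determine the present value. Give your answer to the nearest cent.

Periodic rate r = 0.0795/4 per quarter; n is counted in quarters.
Growing ordinary annuity: PV = PMT₁ × [1 − ((1+g)/(1+r))^n] / (r − g) = 28,075 × [1 − ((1+0.0141)/(1+r))^12] / (r − 0.0141) = $320,238.55.

$320,238.55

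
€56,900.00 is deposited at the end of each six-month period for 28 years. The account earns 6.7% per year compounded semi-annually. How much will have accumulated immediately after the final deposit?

This is an ordinary annuity: 56 deposits of €56,900.00 at the end of each six-month period.
Periodic rate r = 0.067/2 per half-year; n is counted in half-years.
FV = PMT × [((1+r)^n − 1)/r] = 56,900 × [(1+r)^56 − 1] / r = €9,052,629.47

€9,052,629.47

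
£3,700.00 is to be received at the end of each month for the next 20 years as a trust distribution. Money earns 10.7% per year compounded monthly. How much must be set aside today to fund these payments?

This is an ordinary annuity: 240 payments of £3,700.00 at the end of each month.
Periodic rate r = 0.107/12 per month; n is counted in months.
PV = PMT × [(1 − (1+r)^−n)/r] = 3,700 × [1 − (1+r)^−240] / r = £365,666.76

£365,666.76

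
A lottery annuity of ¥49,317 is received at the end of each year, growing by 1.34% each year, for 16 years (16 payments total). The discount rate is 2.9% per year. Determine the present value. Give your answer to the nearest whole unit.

¥685,518

Periodic rate r = 0.029 per year.
Growing ordinary annuity: PV = PMT₁ × [1 − ((1+g)/(1+r))^n] / (r − g) = 49,317 × [1 − ((1+0.0134)/(1+r))^16] / (r − 0.0134) = ¥685,518.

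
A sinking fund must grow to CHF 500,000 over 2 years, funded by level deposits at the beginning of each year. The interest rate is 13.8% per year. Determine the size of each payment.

CHF 205,503.89

Level annuity due; solve FV = PMT × [((1+r)^n − 1)/r] × (1+r) for PMT.
Periodic rate r = 0.138 per year.
With n = 2: PMT = 500,000 / ([((1+r)^n − 1)/r] × (1+r)) = CHF 205,503.89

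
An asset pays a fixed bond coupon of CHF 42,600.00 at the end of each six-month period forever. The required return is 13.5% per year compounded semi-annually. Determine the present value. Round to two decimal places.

CHF 631,111.11

Periodic rate r = 0.135/2 per half-year.
Level perpetuity: PV = PMT / r = 42,600 / (0.135/2) = CHF 631,111.11.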